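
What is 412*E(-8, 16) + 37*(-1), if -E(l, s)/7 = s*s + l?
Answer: -715269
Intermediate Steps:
E(l, s) = -7*l - 7*s**2 (E(l, s) = -7*(s*s + l) = -7*(s**2 + l) = -7*(l + s**2) = -7*l - 7*s**2)
412*E(-8, 16) + 37*(-1) = 412*(-7*(-8) - 7*16**2) + 37*(-1) = 412*(56 - 7*256) - 37 = 412*(56 - 1792) - 37 = 412*(-1736) - 37 = -715232 - 37 = -715269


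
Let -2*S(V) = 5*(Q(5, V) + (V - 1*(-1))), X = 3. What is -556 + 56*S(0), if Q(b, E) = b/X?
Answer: -2788/3 ≈ -929.33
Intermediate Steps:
Q(b, E) = b/3
S(V) = -20/3 - 5*V/2 (S(V) = -5*((⅓)*5 + (V - 1*(-1)))/2 = -5*(5/3 + (V + 1))/2 = -5*(5/3 + (1 + V))/2 = -5*(8/3 + V)/2 = -(40/3 + 5*V)/2 = -20/3 - 5*V/2)
-556 + 56*S(0) = -556 + 56*(-20/3 - 5/2*0) = -556 + 56*(-20/3 + 0) = -556 + 56*(-20/3) = -556 - 1120/3 = -2788/3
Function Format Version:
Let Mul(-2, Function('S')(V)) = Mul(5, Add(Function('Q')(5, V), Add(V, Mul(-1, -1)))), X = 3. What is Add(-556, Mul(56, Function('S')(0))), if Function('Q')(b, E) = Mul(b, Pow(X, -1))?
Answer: Rational(-2788, 3) ≈ -929.33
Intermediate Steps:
Function('Q')(b, E) = Mul(Rational(1, 3), b) (Function('Q')(b, E) = Mul(b, Pow(3, -1)) = Mul(b, Rational(1, 3)) = Mul(Rational(1, 3), b))
Function('S')(V) = Add(Rational(-20, 3), Mul(Rational(-5, 2), V)) (Function('S')(V) = Mul(Rational(-1, 2), Mul(5, Add(Mul(Rational(1, 3), 5), Add(V, Mul(-1, -1))))) = Mul(Rational(-1, 2), Mul(5, Add(Rational(5, 3), Add(V, 1)))) = Mul(Rational(-1, 2), Mul(5, Add(Rational(5, 3), Add(1, V)))) = Mul(Rational(-1, 2), Mul(5, Add(Rational(8, 3), V))) = Mul(Rational(-1, 2), Add(Rational(40, 3), Mul(5, V))) = Add(Rational(-20, 3), Mul(Rational(-5, 2), V)))
Add(-556, Mul(56, Function('S')(0))) = Add(-556, Mul(56, Add(Rational(-20, 3), Mul(Rational(-5, 2), 0)))) = Add(-556, Mul(56, Add(Rational(-20, 3), 0))) = Add(-556, Mul(56, Rational(-20, 3))) = Add(-556, Rational(-1120, 3)) = Rational(-2788, 3)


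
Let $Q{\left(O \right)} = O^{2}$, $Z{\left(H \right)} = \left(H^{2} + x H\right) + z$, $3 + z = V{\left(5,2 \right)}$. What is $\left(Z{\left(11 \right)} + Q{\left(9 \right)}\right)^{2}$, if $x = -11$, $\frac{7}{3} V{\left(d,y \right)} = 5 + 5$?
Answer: $\frac{331776}{49} \approx 6770.9$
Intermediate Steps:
$V{\left(d,y \right)} = \frac{30}{7}$ ($V{\left(d,y \right)} = \frac{3 \left(5 + 5\right)}{7} = \frac{3}{7} \cdot 10 = \frac{30}{7}$)
$z = \frac{9}{7}$ ($z = -3 + \frac{30}{7} = \frac{9}{7} \approx 1.2857$)
$Z{\left(H \right)} = \frac{9}{7} + H^{2} - 11 H$ ($Z{\left(H \right)} = \left(H^{2} - 11 H\right) + \frac{9}{7} = \frac{9}{7} + H^{2} - 11 H$)
$\left(Z{\left(11 \right)} + Q{\left(9 \right)}\right)^{2} = \left(\left(\frac{9}{7} + 11^{2} - 121\right) + 9^{2}\right)^{2} = \left(\left(\frac{9}{7} + 121 - 121\right) + 81\right)^{2} = \left(\frac{9}{7} + 81\right)^{2} = \left(\frac{576}{7}\right)^{2} = \frac{331776}{49}$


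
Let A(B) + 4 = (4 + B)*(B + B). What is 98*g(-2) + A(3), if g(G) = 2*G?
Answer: -354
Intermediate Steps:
A(B) = -4 + 2*B*(4 + B) (A(B) = -4 + (4 + B)*(B + B) = -4 + (4 + B)*(2*B) = -4 + 2*B*(4 + B))
98*g(-2) + A(3) = 98*(2*(-2)) + (-4 + 2*3**2 + 8*3) = 98*(-4) + (-4 + 2*9 + 24) = -392 + (-4 + 18 + 24) = -392 + 38 = -354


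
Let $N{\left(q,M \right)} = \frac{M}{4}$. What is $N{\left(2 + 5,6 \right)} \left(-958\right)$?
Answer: $-1437$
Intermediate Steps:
$N{\left(q,M \right)} = \frac{M}{4}$ ($N{\left(q,M \right)} = M \frac{1}{4} = \frac{M}{4}$)
$N{\left(2 + 5,6 \right)} \left(-958\right) = \frac{1}{4} \cdot 6 \left(-958\right) = \frac{3}{2} \left(-958\right) = -1437$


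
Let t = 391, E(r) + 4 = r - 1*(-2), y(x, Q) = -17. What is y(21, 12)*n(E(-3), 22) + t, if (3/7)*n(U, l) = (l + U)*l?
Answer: -43333/3 ≈ -14444.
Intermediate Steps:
E(r) = -2 + r (E(r) = -4 + (r - 1*(-2)) = -4 + (r + 2) = -4 + (2 + r) = -2 + r)
n(U, l) = 7*l*(U + l)/3 (n(U, l) = 7*((l + U)*l)/3 = 7*((U + l)*l)/3 = 7*(l*(U + l))/3 = 7*l*(U + l)/3)
y(21, 12)*n(E(-3), 22) + t = -119*22*((-2 - 3) + 22)/3 + 391 = -119*22*(-5 + 22)/3 + 391 = -119*22*17/3 + 391 = -17*2618/3 + 391 = -44506/3 + 391 = -43333/3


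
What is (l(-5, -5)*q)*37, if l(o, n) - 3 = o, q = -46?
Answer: 3404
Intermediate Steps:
l(o, n) = 3 + o
(l(-5, -5)*q)*37 = ((3 - 5)*(-46))*37 = -2*(-46)*37 = 92*37 = 3404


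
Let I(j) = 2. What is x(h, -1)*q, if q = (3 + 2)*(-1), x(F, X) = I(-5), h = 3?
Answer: -10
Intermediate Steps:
x(F, X) = 2
q = -5 (q = 5*(-1) = -5)
x(h, -1)*q = 2*(-5) = -10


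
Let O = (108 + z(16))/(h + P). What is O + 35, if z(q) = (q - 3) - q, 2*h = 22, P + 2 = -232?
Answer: 7700/223 ≈ 34.529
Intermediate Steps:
P = -234 (P = -2 - 232 = -234)
h = 11 (h = (1/2)*22 = 11)
z(q) = -3 (z(q) = (-3 + q) - q = -3)
O = -105/223 (O = (108 - 3)/(11 - 234) = 105/(-223) = 105*(-1/223) = -105/223 ≈ -0.47085)
O + 35 = -105/223 + 35 = 7700/223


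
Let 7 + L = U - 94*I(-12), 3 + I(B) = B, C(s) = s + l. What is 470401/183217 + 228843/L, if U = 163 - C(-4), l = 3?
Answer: 42665046298/287101039 ≈ 148.61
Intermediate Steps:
C(s) = 3 + s (C(s) = s + 3 = 3 + s)
I(B) = -3 + B
U = 164 (U = 163 - (3 - 4) = 163 - 1*(-1) = 163 + 1 = 164)
L = 1567 (L = -7 + (164 - 94*(-3 - 12)) = -7 + (164 - 94*(-15)) = -7 + (164 + 1410) = -7 + 1574 = 1567)
470401/183217 + 228843/L = 470401/183217 + 228843/1567 = 42665046298/287101039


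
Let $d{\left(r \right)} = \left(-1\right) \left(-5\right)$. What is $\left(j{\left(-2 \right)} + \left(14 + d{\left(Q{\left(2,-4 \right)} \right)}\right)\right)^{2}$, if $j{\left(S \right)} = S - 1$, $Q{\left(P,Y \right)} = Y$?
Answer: $256$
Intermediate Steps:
$d{\left(r \right)} = 5$
$j{\left(S \right)} = -1 + S$ ($j{\left(S \right)} = S - 1 = -1 + S$)
$\left(j{\left(-2 \right)} + \left(14 + d{\left(Q{\left(2,-4 \right)} \right)}\right)\right)^{2} = \left(\left(-1 - 2\right) + \left(14 + 5\right)\right)^{2} = \left(-3 + 19\right)^{2} = 16^{2} = 256$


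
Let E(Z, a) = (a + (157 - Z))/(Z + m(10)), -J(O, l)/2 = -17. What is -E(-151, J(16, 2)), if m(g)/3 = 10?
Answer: 342/121 ≈ 2.8264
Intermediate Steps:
J(O, l) = 34 (J(O, l) = -2*(-17) = 34)
m(g) = 30 (m(g) = 3*10 = 30)
E(Z, a) = (157 + a - Z)/(30 + Z) (E(Z, a) = (a + (157 - Z))/(Z + 30) = (157 + a - Z)/(30 + Z))
-E(-151, J(16, 2)) = -(157 + 34 - 1*(-151))/(30 - 151) = -(157 + 34 + 151)/(-121) = -(-1)*342/121 = -1*(-342/121) = 342/121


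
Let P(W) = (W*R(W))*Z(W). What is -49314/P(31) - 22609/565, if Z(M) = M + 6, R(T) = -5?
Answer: -20360041/648055 ≈ -31.417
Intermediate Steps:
Z(M) = 6 + M
P(W) = -5*W*(6 + W) (P(W) = (W*(-5))*(6 + W) = (-5*W)*(6 + W) = -5*W*(6 + W))
-49314/P(31) - 22609/565 = -49314*(-1/(155*(6 + 31))) - 22609/565 = -49314/((-5*31*37)) - 22609*1/565 = -49314/(-5735) - 22609/565 = -49314*(-1/5735) - 22609/565 = 49314/5735 - 22609/565 = -20360041/648055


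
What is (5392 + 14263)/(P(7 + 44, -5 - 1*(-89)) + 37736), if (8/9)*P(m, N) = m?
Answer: 157240/302347 ≈ 0.52006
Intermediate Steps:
P(m, N) = 9*m/8
(5392 + 14263)/(P(7 + 44, -5 - 1*(-89)) + 37736) = (5392 + 14263)/(9*(7 + 44)/8 + 37736) = 19655/((9/8)*51 + 37736) = 19655/(459/8 + 37736) = 19655/(302347/8) = 19655*(8/302347) = 157240/302347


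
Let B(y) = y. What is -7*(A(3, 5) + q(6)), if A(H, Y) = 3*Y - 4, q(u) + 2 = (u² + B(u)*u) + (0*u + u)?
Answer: -609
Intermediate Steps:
q(u) = -2 + u + 2*u² (q(u) = -2 + ((u² + u*u) + (0*u + u)) = -2 + ((u² + u²) + (0 + u)) = -2 + (2*u² + u) = -2 + (u + 2*u²) = -2 + u + 2*u²)
A(H, Y) = -4 + 3*Y
-7*(A(3, 5) + q(6)) = -7*((-4 + 3*5) + (-2 + 6 + 2*6²)) = -7*((-4 + 15) + (-2 + 6 + 2*36)) = -7*(11 + (-2 + 6 + 72)) = -7*(11 + 76) = -7*87 = -609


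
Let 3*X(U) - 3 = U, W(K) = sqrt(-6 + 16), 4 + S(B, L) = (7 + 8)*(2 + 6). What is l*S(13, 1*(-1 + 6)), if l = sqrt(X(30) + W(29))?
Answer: 116*sqrt(11 + sqrt(10)) ≈ 436.54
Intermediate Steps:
S(B, L) = 116 (S(B, L) = -4 + (7 + 8)*(2 + 6) = -4 + 15*8 = -4 + 120 = 116)
W(K) = sqrt(10)
X(U) = 1 + U/3
l = sqrt(11 + sqrt(10)) (l = sqrt((1 + (1/3)*30) + sqrt(10)) = sqrt((1 + 10) + sqrt(10)) = sqrt(11 + sqrt(10)) ≈ 3.7633)
l*S(13, 1*(-1 + 6)) = sqrt(11 + sqrt(10))*116 = 116*sqrt(11 + sqrt(10))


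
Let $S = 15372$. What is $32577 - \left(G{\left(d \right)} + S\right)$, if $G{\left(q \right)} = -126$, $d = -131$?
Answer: $17331$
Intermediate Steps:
$32577 - \left(G{\left(d \right)} + S\right) = 32577 - \left(-126 + 15372\right) = 32577 - 15246 = 17331$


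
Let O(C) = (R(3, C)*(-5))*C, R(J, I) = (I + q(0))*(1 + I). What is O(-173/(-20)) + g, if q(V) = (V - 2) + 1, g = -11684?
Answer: -23802917/1600 ≈ -14877.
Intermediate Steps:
q(V) = -1 + V (q(V) = (-2 + V) + 1 = -1 + V)
R(J, I) = (1 + I)*(-1 + I) (R(J, I) = (I + (-1 + 0))*(1 + I) = (I - 1)*(1 + I) = (-1 + I)*(1 + I) = (1 + I)*(-1 + I))
O(C) = C*(5 - 5*C²) (O(C) = ((-1 + C²)*(-5))*C = (5 - 5*C²)*C = C*(5 - 5*C²))
O(-173/(-20)) + g = 5*(-173/(-20))*(1 - (-173/(-20))²) - 11684 = 5*(-173*(-1/20))*(1 - (-173*(-1/20))²) - 11684 = 5*(173/20)*(1 - (173/20)²) - 11684 = 5*(173/20)*(1 - 1*29929/400) - 11684 = 5*(173/20)*(1 - 29929/400) - 11684 = 5*(173/20)*(-29529/400) - 11684 = -5108517/1600 - 11684 = -23802917/1600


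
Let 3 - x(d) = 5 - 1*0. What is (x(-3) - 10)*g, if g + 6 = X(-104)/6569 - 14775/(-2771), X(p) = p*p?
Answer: -213743004/18202699 ≈ -11.742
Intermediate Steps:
x(d) = -2 (x(d) = 3 - (5 - 1*0) = 3 - (5 + 0) = 3 - 1*5 = 3 - 5 = -2)
X(p) = p²
g = 17811917/18202699 (g = -6 + ((-104)²/6569 - 14775/(-2771)) = -6 + (10816*(1/6569) - 14775*(-1/2771)) = -6 + (10816/6569 + 14775/2771) = -6 + 127028111/18202699 = 17811917/18202699 ≈ 0.97853)
(x(-3) - 10)*g = (-2 - 10)*(17811917/18202699) = -12*17811917/18202699 = -213743004/18202699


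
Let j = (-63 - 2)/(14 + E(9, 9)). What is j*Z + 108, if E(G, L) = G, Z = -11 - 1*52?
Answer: 6579/23 ≈ 286.04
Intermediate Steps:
Z = -63 (Z = -11 - 52 = -63)
j = -65/23 (j = (-63 - 2)/(14 + 9) = -65/23 ≈ -2.8261)
j*Z + 108 = -65/23*(-63) + 108 = 4095/23 + 108 = 6579/23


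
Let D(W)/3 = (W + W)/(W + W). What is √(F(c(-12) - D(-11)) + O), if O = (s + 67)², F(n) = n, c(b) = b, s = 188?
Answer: √65010 ≈ 254.97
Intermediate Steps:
D(W) = 3 (D(W) = 3*((W + W)/(W + W)) = 3*((2*W)/((2*W))) = 3*((2*W)*(1/(2*W))) = 3*1 = 3)
O = 65025 (O = (188 + 67)² = 255² = 65025)
√(F(c(-12) - D(-11)) + O) = √((-12 - 1*3) + 65025) = √((-12 - 3) + 65025) = √(-15 + 65025) = √65010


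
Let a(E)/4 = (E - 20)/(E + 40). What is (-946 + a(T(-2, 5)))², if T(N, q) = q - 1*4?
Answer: 1510255044/1681 ≈ 8.9843e+5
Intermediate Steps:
T(N, q) = -4 + q (T(N, q) = q - 4 = -4 + q)
a(E) = 4*(-20 + E)/(40 + E) (a(E) = 4*((E - 20)/(E + 40)) = 4*((-20 + E)/(40 + E)) = 4*(-20 + E)/(40 + E))
(-946 + a(T(-2, 5)))² = (-946 + 4*(-20 + (-4 + 5))/(40 + (-4 + 5)))² = (-946 + 4*(-20 + 1)/(40 + 1))² = (-946 + 4*(-19)/41)² = (-946 + 4*(1/41)*(-19))² = (-946 - 76/41)² = (-38862/41)² = 1510255044/1681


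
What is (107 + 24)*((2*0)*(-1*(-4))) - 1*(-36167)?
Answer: 36167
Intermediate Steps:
(107 + 24)*((2*0)*(-1*(-4))) - 1*(-36167) = 131*(0*4) + 36167 = 131*0 + 36167 = 0 + 36167 = 36167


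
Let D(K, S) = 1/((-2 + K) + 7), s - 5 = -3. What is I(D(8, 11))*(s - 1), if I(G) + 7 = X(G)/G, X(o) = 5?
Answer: 58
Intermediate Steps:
s = 2 (s = 5 - 3 = 2)
D(K, S) = 1/(5 + K)
I(G) = -7 + 5/G
I(D(8, 11))*(s - 1) = (-7 + 5/(1/(5 + 8)))*(2 - 1) = (-7 + 5/(1/13))*1 = (-7 + 5*13)*1 = (-7 + 65)*1 = 58*1 = 58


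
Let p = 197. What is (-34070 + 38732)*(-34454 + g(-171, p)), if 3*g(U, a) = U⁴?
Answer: 1328565445326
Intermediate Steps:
g(U, a) = U⁴/3
(-34070 + 38732)*(-34454 + g(-171, p)) = (-34070 + 38732)*(-34454 + (⅓)*(-171)⁴) = 4662*(-34454 + (⅓)*855036081) = 4662*(-34454 + 285012027) = 4662*284977573 = 1328565445326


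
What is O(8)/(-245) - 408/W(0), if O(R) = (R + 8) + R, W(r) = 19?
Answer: -100416/4655 ≈ -21.572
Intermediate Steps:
O(R) = 8 + 2*R (O(R) = (8 + R) + R = 8 + 2*R)
O(8)/(-245) - 408/W(0) = (8 + 2*8)/(-245) - 408/19 = (8 + 16)*(-1/245) - 408*1/19 = 24*(-1/245) - 408/19 = -24/245 - 408/19 = -100416/4655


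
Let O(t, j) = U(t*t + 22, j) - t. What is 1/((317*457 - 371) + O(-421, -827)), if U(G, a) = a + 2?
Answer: 1/144094 ≈ 6.9399e-6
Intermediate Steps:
U(G, a) = 2 + a
O(t, j) = 2 + j - t (O(t, j) = (2 + j) - t = 2 + j - t)
1/((317*457 - 371) + O(-421, -827)) = 1/((317*457 - 371) + (2 - 827 - 1*(-421))) = 1/((144869 - 371) + (2 - 827 + 421)) = 1/(144498 - 404) = 1/144094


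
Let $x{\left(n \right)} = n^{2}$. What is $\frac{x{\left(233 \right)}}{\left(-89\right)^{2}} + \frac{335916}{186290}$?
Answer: $\frac{6387144223}{737801545} \approx 8.657$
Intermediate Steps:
$\frac{x{\left(233 \right)}}{\left(-89\right)^{2}} + \frac{335916}{186290} = \frac{233^{2}}{\left(-89\right)^{2}} + \frac{335916}{186290} = \frac{54289}{7921} + 335916 \cdot \frac{1}{186290} = 54289 \cdot \frac{1}{7921} + \frac{167958}{93145} = \frac{54289}{7921} + \frac{167958}{93145} = \frac{6387144223}{737801545}$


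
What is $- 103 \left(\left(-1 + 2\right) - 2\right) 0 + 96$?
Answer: $96$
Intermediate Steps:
$- 103 \left(\left(-1 + 2\right) - 2\right) 0 + 96 = - 103 \left(1 - 2\right) 0 + 96 = - 103 \left(\left(-1\right) 0\right) + 96 = \left(-103\right) 0 + 96 = 0 + 96 = 96$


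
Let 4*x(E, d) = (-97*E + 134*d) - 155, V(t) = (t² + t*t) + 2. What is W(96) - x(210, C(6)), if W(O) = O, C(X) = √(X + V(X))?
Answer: 20909/4 - 134*√5 ≈ 4927.6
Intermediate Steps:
V(t) = 2 + 2*t² (V(t) = (t² + t²) + 2 = 2*t² + 2 = 2 + 2*t²)
C(X) = √(2 + X + 2*X²) (C(X) = √(X + (2 + 2*X²)) = √(2 + X + 2*X²))
x(E, d) = -155/4 - 97*E/4 + 67*d/2 (x(E, d) = ((-97*E + 134*d) - 155)/4 = (-155 - 97*E + 134*d)/4 = -155/4 - 97*E/4 + 67*d/2)
W(96) - x(210, C(6)) = 96 - (-155/4 - 97/4*210 + 67*√(2 + 6 + 2*6²)/2) = 96 - (-155/4 - 10185/2 + 67*√(2 + 6 + 2*36)/2) = 96 - (-155/4 - 10185/2 + 67*√(2 + 6 + 72)/2) = 96 - (-155/4 - 10185/2 + 67*√80/2) = 96 - (-155/4 - 10185/2 + 67*(4*√5)/2) = 96 - (-155/4 - 10185/2 + 134*√5) = 96 - (-20525/4 + 134*√5) = 96 + (20525/4 - 134*√5) = 20909/4 - 134*√5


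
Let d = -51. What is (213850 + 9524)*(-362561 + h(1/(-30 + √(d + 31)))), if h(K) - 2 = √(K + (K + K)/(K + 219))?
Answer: -80986254066 + 111687*√2*√(-(6629 - 442*I*√5)/(96345 - 13139*I*√5)) ≈ -8.0986e+10 - 40632.0*I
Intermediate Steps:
h(K) = 2 + √(K + 2*K/(219 + K)) (h(K) = 2 + √(K + (K + K)/(K + 219)) = 2 + √(K + (2*K)/(219 + K)) = 2 + √(K + 2*K/(219 + K)))
(213850 + 9524)*(-362561 + h(1/(-30 + √(d + 31)))) = (213850 + 9524)*(-362561 + (2 + √((221 + 1/(-30 + √(-51 + 31)))/((-30 + √(-51 + 31))*(219 + 1/(-30 + √(-51 + 31))))))) = 223374*(-362561 + (2 + √((221 + 1/(-30 + √(-20)))/((-30 + √(-20))*(219 + 1/(-30 + √(-20))))))) = 223374*(-362561 + (2 + √((221 + 1/(-30 + 2*I*√5))/((-30 + 2*I*√5)*(219 + 1/(-30 + 2*I*√5)))))) = 223374*(-362559 + √((221 + 1/(-30 + 2*I*√5))/((-30 + 2*I*√5)*(219 + 1/(-30 + 2*I*√5))))) = -80986254066 + 223374*√((221 + 1/(-30 + 2*I*√5))/((-30 + 2*I*√5)*(219 + 1/(-30 + 2*I*√5))))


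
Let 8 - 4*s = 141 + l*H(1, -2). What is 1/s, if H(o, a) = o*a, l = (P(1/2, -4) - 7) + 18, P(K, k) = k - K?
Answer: -1/30 ≈ -0.033333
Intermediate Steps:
l = 13/2 (l = ((-4 - 1/2) - 7) + 18 = ((-4 - 1*½) - 7) + 18 = ((-4 - ½) - 7) + 18 = (-9/2 - 7) + 18 = -23/2 + 18 = 13/2 ≈ 6.5000)
H(o, a) = a*o
s = -30 (s = 2 - (141 + 13*(-2*1)/2)/4 = 2 - (141 + (13/2)*(-2))/4 = 2 - (141 - 13)/4 = 2 - ¼*128 = 2 - 32 = -30)
1/s = 1/(-30) = -1/30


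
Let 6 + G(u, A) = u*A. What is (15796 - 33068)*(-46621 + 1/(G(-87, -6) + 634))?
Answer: 463011790764/575 ≈ 8.0524e+8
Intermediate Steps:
G(u, A) = -6 + A*u (G(u, A) = -6 + u*A = -6 + A*u)
(15796 - 33068)*(-46621 + 1/(G(-87, -6) + 634)) = (15796 - 33068)*(-46621 + 1/((-6 - 6*(-87)) + 634)) = -17272*(-46621 + 1/((-6 + 522) + 634)) = -17272*(-46621 + 1/(516 + 634)) = -17272*(-46621 + 1/1150) = -17272*(-53614149/1150) = 463011790764/575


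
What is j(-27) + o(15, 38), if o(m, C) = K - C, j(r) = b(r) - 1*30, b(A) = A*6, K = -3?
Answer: -233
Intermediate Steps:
b(A) = 6*A
j(r) = -30 + 6*r (j(r) = 6*r - 1*30 = 6*r - 30 = -30 + 6*r)
o(m, C) = -3 - C
j(-27) + o(15, 38) = (-30 + 6*(-27)) + (-3 - 1*38) = (-30 - 162) + (-3 - 38) = -192 - 41 = -233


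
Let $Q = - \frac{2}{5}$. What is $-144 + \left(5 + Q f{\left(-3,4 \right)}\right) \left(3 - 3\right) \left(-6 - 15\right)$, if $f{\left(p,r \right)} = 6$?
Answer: $-144$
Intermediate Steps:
$Q = - \frac{2}{5}$ ($Q = \left(-2\right) \frac{1}{5} = - \frac{2}{5} \approx -0.4$)
$-144 + \left(5 + Q f{\left(-3,4 \right)}\right) \left(3 - 3\right) \left(-6 - 15\right) = -144 + \left(5 - \frac{12}{5}\right) \left(3 - 3\right) \left(-6 - 15\right) = -144 + \frac{13 \cdot 0 \left(-21\right)}{5} = -144 + \frac{13}{5} \cdot 0 = -144 + 0 = -144$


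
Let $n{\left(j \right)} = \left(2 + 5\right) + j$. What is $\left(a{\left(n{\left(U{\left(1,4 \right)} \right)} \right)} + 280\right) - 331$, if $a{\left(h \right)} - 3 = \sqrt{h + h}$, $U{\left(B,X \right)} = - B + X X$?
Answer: $-48 + 2 \sqrt{11} \approx -41.367$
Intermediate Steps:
$U{\left(B,X \right)} = X^{2} - B$ ($U{\left(B,X \right)} = - B + X^{2} = X^{2} - B$)
$n{\left(j \right)} = 7 + j$
$a{\left(h \right)} = 3 + \sqrt{2} \sqrt{h}$ ($a{\left(h \right)} = 3 + \sqrt{h + h} = 3 + \sqrt{2 h} = 3 + \sqrt{2} \sqrt{h}$)
$\left(a{\left(n{\left(U{\left(1,4 \right)} \right)} \right)} + 280\right) - 331 = \left(\left(3 + \sqrt{2} \sqrt{7 + \left(4^{2} - 1\right)}\right) + 280\right) - 331 = \left(\left(3 + \sqrt{2} \sqrt{7 + \left(16 - 1\right)}\right) + 280\right) - 331 = \left(\left(3 + \sqrt{2} \sqrt{7 + 15}\right) + 280\right) - 331 = \left(\left(3 + \sqrt{2} \sqrt{22}\right) + 280\right) - 331 = \left(\left(3 + 2 \sqrt{11}\right) + 280\right) - 331 = \left(283 + 2 \sqrt{11}\right) - 331 = -48 + 2 \sqrt{11}$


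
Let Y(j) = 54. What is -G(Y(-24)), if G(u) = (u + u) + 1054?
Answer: -1162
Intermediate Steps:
G(u) = 1054 + 2*u (G(u) = 2*u + 1054 = 1054 + 2*u)
-G(Y(-24)) = -(1054 + 2*54) = -(1054 + 108) = -1*1162 = -1162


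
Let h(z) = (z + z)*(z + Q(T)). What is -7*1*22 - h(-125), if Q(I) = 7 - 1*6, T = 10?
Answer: -31154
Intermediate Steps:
Q(I) = 1 (Q(I) = 7 - 6 = 1)
h(z) = 2*z*(1 + z) (h(z) = (z + z)*(z + 1) = (2*z)*(1 + z) = 2*z*(1 + z))
-7*1*22 - h(-125) = -7*1*22 - 2*(-125)*(1 - 125) = -7*22 - 2*(-125)*(-124) = -154 - 1*31000 = -154 - 31000 = -31154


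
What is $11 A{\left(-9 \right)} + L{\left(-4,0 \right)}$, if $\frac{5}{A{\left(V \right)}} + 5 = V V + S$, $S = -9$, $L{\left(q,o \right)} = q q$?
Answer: $\frac{1127}{67} \approx 16.821$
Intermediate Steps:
$L{\left(q,o \right)} = q^{2}$
$A{\left(V \right)} = \frac{5}{-14 + V^{2}}$ ($A{\left(V \right)} = \frac{5}{-5 + \left(V V - 9\right)} = \frac{5}{-5 + \left(V^{2} - 9\right)} = \frac{5}{-5 + \left(-9 + V^{2}\right)} = \frac{5}{-14 + V^{2}}$)
$11 A{\left(-9 \right)} + L{\left(-4,0 \right)} = 11 \frac{5}{-14 + \left(-9\right)^{2}} + \left(-4\right)^{2} = 11 \frac{5}{-14 + 81} + 16 = 11 \cdot \frac{5}{67} + 16 = \frac{55}{67} + 16 = \frac{1127}{67}$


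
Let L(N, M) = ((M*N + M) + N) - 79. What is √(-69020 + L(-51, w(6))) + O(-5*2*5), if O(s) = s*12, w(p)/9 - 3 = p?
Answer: -600 + 20*I*√183 ≈ -600.0 + 270.56*I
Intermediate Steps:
w(p) = 27 + 9*p
O(s) = 12*s
L(N, M) = -79 + M + N + M*N (L(N, M) = ((M + M*N) + N) - 79 = (M + N + M*N) - 79 = -79 + M + N + M*N)
√(-69020 + L(-51, w(6))) + O(-5*2*5) = √(-69020 + (-79 + (27 + 9*6) - 51 + (27 + 9*6)*(-51))) + 12*(-5*2*5) = √(-69020 + (-79 + (27 + 54) - 51 + (27 + 54)*(-51))) + 12*(-10*5) = √(-69020 + (-79 + 81 - 51 + 81*(-51))) + 12*(-50) = √(-69020 + (-79 + 81 - 51 - 4131)) - 600 = √(-69020 - 4180) - 600 = √(-73200) - 600 = 20*I*√183 - 600 = -600 + 20*I*√183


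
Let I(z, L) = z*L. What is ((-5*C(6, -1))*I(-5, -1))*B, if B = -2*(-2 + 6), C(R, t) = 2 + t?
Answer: 200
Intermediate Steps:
I(z, L) = L*z
B = -8 (B = -2*4 = -8)
((-5*C(6, -1))*I(-5, -1))*B = ((-5*(2 - 1))*(-1*(-5)))*(-8) = (-5*1*5)*(-8) = -5*5*(-8) = -25*(-8) = 200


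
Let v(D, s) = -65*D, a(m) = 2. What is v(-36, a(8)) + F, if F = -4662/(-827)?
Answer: 1939842/827 ≈ 2345.6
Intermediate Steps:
F = 4662/827 (F = -4662*(-1/827) = 4662/827 ≈ 5.6372)
v(-36, a(8)) + F = -65*(-36) + 4662/827 = 2340 + 4662/827 = 1939842/827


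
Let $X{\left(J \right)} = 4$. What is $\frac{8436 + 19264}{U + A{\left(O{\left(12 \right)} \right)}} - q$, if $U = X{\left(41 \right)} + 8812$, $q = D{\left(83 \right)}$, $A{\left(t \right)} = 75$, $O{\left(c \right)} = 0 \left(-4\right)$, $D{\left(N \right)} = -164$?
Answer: $\frac{1485824}{8891} \approx 167.12$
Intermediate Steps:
$O{\left(c \right)} = 0$
$q = -164$
$U = 8816$ ($U = 4 + 8812 = 8816$)
$\frac{8436 + 19264}{U + A{\left(O{\left(12 \right)} \right)}} - q = \frac{8436 + 19264}{8816 + 75} - -164 = \frac{27700}{8891} + 164 = \frac{1485824}{8891}$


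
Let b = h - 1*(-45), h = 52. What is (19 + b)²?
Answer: 13456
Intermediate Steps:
b = 97 (b = 52 - 1*(-45) = 52 + 45 = 97)
(19 + b)² = (19 + 97)² = 116² = 13456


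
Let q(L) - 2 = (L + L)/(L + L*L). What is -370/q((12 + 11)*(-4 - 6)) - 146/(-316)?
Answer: -3338513/18012 ≈ -185.35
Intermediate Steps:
q(L) = 2 + 2*L/(L + L**2) (q(L) = 2 + (L + L)/(L + L*L) = 2 + (2*L)/(L + L**2) = 2 + 2*L/(L + L**2))
-370/q((12 + 11)*(-4 - 6)) - 146/(-316) = -370*(1 + (12 + 11)*(-4 - 6))/(2*(2 + (12 + 11)*(-4 - 6))) - 146/(-316) = -370*(1 + 23*(-10))/(2*(2 + 23*(-10))) - 146*(-1/316) = -370*(1 - 230)/(2*(2 - 230)) + 73/158 = -370/(2*(-228)/(-229)) + 73/158 = -370/(2*(-1/229)*(-228)) + 73/158 = -370/456/229 + 73/158 = -370*229/456 + 73/158 = -42365/228 + 73/158 = -3338513/18012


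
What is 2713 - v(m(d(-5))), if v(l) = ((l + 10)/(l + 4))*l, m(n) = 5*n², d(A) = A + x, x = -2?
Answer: 204354/83 ≈ 2462.1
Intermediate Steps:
d(A) = -2 + A (d(A) = A - 2 = -2 + A)
v(l) = l*(10 + l)/(4 + l) (v(l) = ((10 + l)/(4 + l))*l = l*(10 + l)/(4 + l))
2713 - v(m(d(-5))) = 2713 - 5*(-2 - 5)²*(10 + 5*(-2 - 5)²)/(4 + 5*(-2 - 5)²) = 2713 - 5*(-7)²*(10 + 5*(-7)²)/(4 + 5*(-7)²) = 2713 - 5*49*(10 + 5*49)/(4 + 5*49) = 2713 - 245*(10 + 245)/(4 + 245) = 2713 - 245*255/249 = 2713 - 1*20825/83 = 2713 - 20825/83 = 204354/83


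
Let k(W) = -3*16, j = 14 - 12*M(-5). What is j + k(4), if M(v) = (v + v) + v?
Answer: 146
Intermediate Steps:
M(v) = 3*v (M(v) = 2*v + v = 3*v)
j = 194 (j = 14 - 36*(-5) = 14 - 12*(-15) = 14 + 180 = 194)
k(W) = -48
j + k(4) = 194 - 48 = 146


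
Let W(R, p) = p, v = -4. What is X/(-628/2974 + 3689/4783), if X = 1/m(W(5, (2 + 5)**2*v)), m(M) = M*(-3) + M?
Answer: 7112321/1561602952 ≈ 0.0045545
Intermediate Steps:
m(M) = -2*M (m(M) = -3*M + M = -2*M)
X = 1/392 (X = 1/(-2*(2 + 5)**2*(-4)) = 1/(-2*7**2*(-4)) = 1/(-98*(-4)) = 1/(-2*(-196)) = 1/392 ≈ 0.0025510)
X/(-628/2974 + 3689/4783) = 1/(392*(-628/2974 + 3689/4783)) = 1/(392*(-628*1/2974 + 3689*(1/4783))) = 1/(392*(-314/1487 + 3689/4783)) = 1/(392*(3983681/7112321)) = (1/392)*(7112321/3983681) = 7112321/1561602952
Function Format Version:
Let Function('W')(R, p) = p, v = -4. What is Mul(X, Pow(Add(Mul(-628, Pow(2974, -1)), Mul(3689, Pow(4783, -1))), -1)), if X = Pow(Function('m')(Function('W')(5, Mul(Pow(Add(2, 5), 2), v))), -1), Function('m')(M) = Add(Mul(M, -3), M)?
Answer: Rational(7112321, 1561602952) ≈ 0.0045545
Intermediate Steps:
Function('m')(M) = Mul(-2, M) (Function('m')(M) = Add(Mul(-3, M), M) = Mul(-2, M))
X = Rational(1, 392) (X = Pow(Mul(-2, Mul(Pow(Add(2, 5), 2), -4)), -1) = Pow(Mul(-2, Mul(Pow(7, 2), -4)), -1) = Pow(Mul(-2, Mul(49, -4)), -1) = Pow(Mul(-2, -196), -1) = Pow(392, -1) = Rational(1, 392) ≈ 0.0025510)
Mul(X, Pow(Add(Mul(-628, Pow(2974, -1)), Mul(3689, Pow(4783, -1))), -1)) = Mul(Rational(1, 392), Pow(Add(Mul(-628, Pow(2974, -1)), Mul(3689, Pow(4783, -1))), -1)) = Mul(Rational(1, 392), Pow(Add(Mul(-628, Rational(1, 2974)), Mul(3689, Rational(1, 4783))), -1)) = Mul(Rational(1, 392), Pow(Add(Rational(-314, 1487), Rational(3689, 4783)), -1)) = Mul(Rational(1, 392), Pow(Rational(3983681, 7112321), -1)) = Mul(Rational(1, 392), Rational(7112321, 3983681)) = Rational(7112321, 1561602952)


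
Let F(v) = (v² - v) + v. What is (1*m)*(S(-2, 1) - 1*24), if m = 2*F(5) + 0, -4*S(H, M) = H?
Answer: -1175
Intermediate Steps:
S(H, M) = -H/4
F(v) = v²
m = 50 (m = 2*5² + 0 = 2*25 + 0 = 50 + 0 = 50)
(1*m)*(S(-2, 1) - 1*24) = (1*50)*(-¼*(-2) - 1*24) = 50*(½ - 24) = 50*(-47/2) = -1175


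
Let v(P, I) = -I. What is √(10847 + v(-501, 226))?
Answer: √10621 ≈ 103.06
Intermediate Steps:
√(10847 + v(-501, 226)) = √(10847 - 1*226) = √(10847 - 226) = √10621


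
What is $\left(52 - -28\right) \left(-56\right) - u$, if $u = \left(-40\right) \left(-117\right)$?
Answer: $-9160$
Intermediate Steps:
$u = 4680$
$\left(52 - -28\right) \left(-56\right) - u = \left(52 - -28\right) \left(-56\right) - 4680 = \left(52 + 28\right) \left(-56\right) - 4680 = 80 \left(-56\right) - 4680 = -4480 - 4680 = -9160$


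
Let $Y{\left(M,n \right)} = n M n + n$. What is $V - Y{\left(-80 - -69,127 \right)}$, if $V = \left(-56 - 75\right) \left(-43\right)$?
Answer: $182925$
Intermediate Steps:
$Y{\left(M,n \right)} = n + M n^{2}$ ($Y{\left(M,n \right)} = M n n + n = M n^{2} + n = n + M n^{2}$)
$V = 5633$ ($V = \left(-131\right) \left(-43\right) = 5633$)
$V - Y{\left(-80 - -69,127 \right)} = 5633 - 127 \left(1 + \left(-80 - -69\right) 127\right) = 5633 - 127 \left(1 + \left(-80 + 69\right) 127\right) = 5633 - 127 \left(1 - 1397\right) = 5633 - 127 \left(-1396\right) = 5633 - -177292 = 5633 + 177292 = 182925$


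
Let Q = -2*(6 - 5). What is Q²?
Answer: 4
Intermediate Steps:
Q = -2 (Q = -2*1 = -2)
Q² = (-2)² = 4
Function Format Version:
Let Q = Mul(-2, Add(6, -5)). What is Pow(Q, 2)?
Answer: 4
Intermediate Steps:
Q = -2 (Q = Mul(-2, 1) = -2)
Pow(Q, 2) = Pow(-2, 2) = 4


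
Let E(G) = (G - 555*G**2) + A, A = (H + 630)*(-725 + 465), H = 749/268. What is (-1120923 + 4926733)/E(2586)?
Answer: -254989270/248681670283 ≈ -0.0010254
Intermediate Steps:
H = 749/268 (H = 749*(1/268) = 749/268 ≈ 2.7948)
A = -11023285/67 (A = (749/268 + 630)*(-725 + 465) = (169589/268)*(-260) = -11023285/67 ≈ -1.6453e+5)
E(G) = -11023285/67 + G - 555*G**2 (E(G) = (G - 555*G**2) - 11023285/67 = -11023285/67 + G - 555*G**2)
(-1120923 + 4926733)/E(2586) = (-1120923 + 4926733)/(-11023285/67 + 2586 - 555*2586**2) = 3805810/(-11023285/67 + 2586 - 555*6687396) = 3805810/(-11023285/67 + 2586 - 3711504780) = 3805810/(-248681670283/67) = 3805810*(-67/248681670283) = -254989270/248681670283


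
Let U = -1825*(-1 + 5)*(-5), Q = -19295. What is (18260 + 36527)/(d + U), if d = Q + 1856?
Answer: 54787/19061 ≈ 2.8743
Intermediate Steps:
d = -17439 (d = -19295 + 1856 = -17439)
U = 36500 (U = -7300*(-5) = -1825*(-20) = 36500)
(18260 + 36527)/(d + U) = (18260 + 36527)/(-17439 + 36500) = 54787/19061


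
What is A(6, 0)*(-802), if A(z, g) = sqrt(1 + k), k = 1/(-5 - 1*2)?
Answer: -802*sqrt(42)/7 ≈ -742.51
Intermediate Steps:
k = -1/7 (k = 1/(-5 - 2) = 1/(-7) = -1/7 ≈ -0.14286)
A(z, g) = sqrt(42)/7 (A(z, g) = sqrt(1 - 1/7) = sqrt(6/7) = sqrt(42)/7)
A(6, 0)*(-802) = (sqrt(42)/7)*(-802) = -802*sqrt(42)/7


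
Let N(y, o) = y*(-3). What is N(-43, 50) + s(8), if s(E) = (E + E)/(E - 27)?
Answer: 2435/19 ≈ 128.16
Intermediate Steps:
s(E) = 2*E/(-27 + E) (s(E) = (2*E)/(-27 + E) = 2*E/(-27 + E))
N(y, o) = -3*y
N(-43, 50) + s(8) = -3*(-43) + 2*8/(-27 + 8) = 129 + 2*8/(-19) = 129 + 2*8*(-1/19) = 129 - 16/19 = 2435/19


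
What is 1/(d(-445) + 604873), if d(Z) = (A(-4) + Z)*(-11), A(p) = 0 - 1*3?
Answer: 1/609801 ≈ 1.6399e-6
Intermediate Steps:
A(p) = -3 (A(p) = 0 - 3 = -3)
d(Z) = 33 - 11*Z (d(Z) = (-3 + Z)*(-11) = 33 - 11*Z)
1/(d(-445) + 604873) = 1/((33 - 11*(-445)) + 604873) = 1/((33 + 4895) + 604873) = 1/(4928 + 604873) = 1/609801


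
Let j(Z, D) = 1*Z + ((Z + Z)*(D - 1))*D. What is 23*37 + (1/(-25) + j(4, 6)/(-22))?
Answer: 230964/275 ≈ 839.87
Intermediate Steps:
j(Z, D) = Z + 2*D*Z*(-1 + D) (j(Z, D) = Z + ((2*Z)*(-1 + D))*D = Z + (2*Z*(-1 + D))*D = Z + 2*D*Z*(-1 + D))
23*37 + (1/(-25) + j(4, 6)/(-22)) = 23*37 + (1/(-25) + (4*(1 - 2*6 + 2*6²))/(-22)) = 851 + (1*(-1/25) + (4*(1 - 12 + 2*36))*(-1/22)) = 851 + (-1/25 + (4*(1 - 12 + 72))*(-1/22)) = 851 + (-1/25 + (4*61)*(-1/22)) = 851 + (-1/25 + 244*(-1/22)) = 851 + (-1/25 - 122/11) = 851 - 3061/275 = 230964/275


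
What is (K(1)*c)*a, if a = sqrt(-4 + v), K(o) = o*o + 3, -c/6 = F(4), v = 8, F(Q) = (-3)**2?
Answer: -432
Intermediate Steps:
F(Q) = 9
c = -54 (c = -6*9 = -54)
K(o) = 3 + o**2 (K(o) = o**2 + 3 = 3 + o**2)
a = 2 (a = sqrt(-4 + 8) = sqrt(4) = 2)
(K(1)*c)*a = ((3 + 1**2)*(-54))*2 = ((3 + 1)*(-54))*2 = (4*(-54))*2 = -216*2 = -432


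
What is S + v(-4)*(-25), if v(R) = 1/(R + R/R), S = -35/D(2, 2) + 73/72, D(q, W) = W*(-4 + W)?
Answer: 1303/72 ≈ 18.097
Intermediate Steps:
S = 703/72 (S = -35*1/(2*(-4 + 2)) + 73/72 = -35/(2*(-2)) + 73*(1/72) = -35/(-4) + 73/72 = -35*(-¼) + 73/72 = 35/4 + 73/72 = 703/72 ≈ 9.7639)
v(R) = 1/(1 + R) (v(R) = 1/(R + 1) = 1/(1 + R))
S + v(-4)*(-25) = 703/72 - 25/(1 - 4) = 703/72 - 25/(-3) = 703/72 - ⅓*(-25) = 703/72 + 25/3 = 1303/72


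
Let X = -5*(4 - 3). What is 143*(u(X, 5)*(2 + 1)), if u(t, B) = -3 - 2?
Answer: -2145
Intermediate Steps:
X = -5 (X = -5*1 = -5)
u(t, B) = -5
143*(u(X, 5)*(2 + 1)) = 143*(-5*(2 + 1)) = 143*(-5*3) = 143*(-15) = -2145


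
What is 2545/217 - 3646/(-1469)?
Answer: 4529787/318773 ≈ 14.210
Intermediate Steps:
2545/217 - 3646/(-1469) = 2545*(1/217) - 3646*(-1/1469) = 2545/217 + 3646/1469 = 4529787/318773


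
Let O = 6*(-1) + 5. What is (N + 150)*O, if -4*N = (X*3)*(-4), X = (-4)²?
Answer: -198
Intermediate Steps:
X = 16
O = -1 (O = -6 + 5 = -1)
N = 48 (N = -16*3*(-4)/4 = -12*(-4) = -¼*(-192) = 48)
(N + 150)*O = (48 + 150)*(-1) = 198*(-1) = -198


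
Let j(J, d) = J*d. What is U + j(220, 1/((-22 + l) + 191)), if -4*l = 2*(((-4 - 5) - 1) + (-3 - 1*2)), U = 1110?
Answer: 392270/353 ≈ 1111.2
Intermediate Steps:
l = 15/2 (l = -(((-4 - 5) - 1) + (-3 - 1*2))/2 = -((-9 - 1) + (-3 - 2))/2 = -(-10 - 5)/2 = -(-15)/2 = -¼*(-30) = 15/2 ≈ 7.5000)
U + j(220, 1/((-22 + l) + 191)) = 1110 + 220/((-22 + 15/2) + 191) = 1110 + 220/(-29/2 + 191) = 1110 + 220/(353/2) = 1110 + 220*(2/353) = 1110 + 440/353 = 392270/353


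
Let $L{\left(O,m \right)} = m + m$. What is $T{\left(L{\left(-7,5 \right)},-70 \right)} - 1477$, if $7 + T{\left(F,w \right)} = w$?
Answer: $-1554$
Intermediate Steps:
$L{\left(O,m \right)} = 2 m$
$T{\left(F,w \right)} = -7 + w$
$T{\left(L{\left(-7,5 \right)},-70 \right)} - 1477 = \left(-7 - 70\right) - 1477 = -77 - 1477 = -1554$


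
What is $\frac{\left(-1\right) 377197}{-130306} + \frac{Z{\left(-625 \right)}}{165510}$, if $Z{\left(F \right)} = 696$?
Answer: $\frac{10420094741}{3594491010} \approx 2.8989$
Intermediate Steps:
$\frac{\left(-1\right) 377197}{-130306} + \frac{Z{\left(-625 \right)}}{165510} = \frac{\left(-1\right) 377197}{-130306} + \frac{696}{165510} = \left(-377197\right) \left(- \frac{1}{130306}\right) + 696 \cdot \frac{1}{165510} = \frac{377197}{130306} + \frac{116}{27585} = \frac{10420094741}{3594491010}$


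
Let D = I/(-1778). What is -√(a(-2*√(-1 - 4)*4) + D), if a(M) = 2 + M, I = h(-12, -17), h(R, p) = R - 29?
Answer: -√(6395466 - 25290272*I*√5)/1778 ≈ -3.1643 + 2.8266*I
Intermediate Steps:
h(R, p) = -29 + R
I = -41 (I = -29 - 12 = -41)
D = 41/1778 (D = -41/(-1778) = -41*(-1/1778) = 41/1778 ≈ 0.023060)
-√(a(-2*√(-1 - 4)*4) + D) = -√((2 - 2*√(-1 - 4)*4) + 41/1778) = -√((2 - 2*I*√5*4) + 41/1778) = -√((2 - 8*I*√5) + 41/1778) = -√(3597/1778 - 8*I*√5)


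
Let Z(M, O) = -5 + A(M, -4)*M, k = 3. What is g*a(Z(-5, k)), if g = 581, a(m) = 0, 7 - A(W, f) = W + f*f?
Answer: 0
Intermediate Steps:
A(W, f) = 7 - W - f**2 (A(W, f) = 7 - (W + f*f) = 7 - (W + f**2) = 7 + (-W - f**2) = 7 - W - f**2)
Z(M, O) = -5 + M*(-9 - M) (Z(M, O) = -5 + (7 - M - 1*(-4)**2)*M = -5 + (7 - M - 1*16)*M = -5 + (7 - M - 16)*M = -5 + (-9 - M)*M = -5 + M*(-9 - M))
g*a(Z(-5, k)) = 581*0 = 0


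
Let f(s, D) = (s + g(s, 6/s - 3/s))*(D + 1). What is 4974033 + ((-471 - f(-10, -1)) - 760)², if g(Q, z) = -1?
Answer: 6489394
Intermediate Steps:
f(s, D) = (1 + D)*(-1 + s) (f(s, D) = (s - 1)*(D + 1) = (-1 + s)*(1 + D) = (1 + D)*(-1 + s))
4974033 + ((-471 - f(-10, -1)) - 760)² = 4974033 + ((-471 - (-1 - 10 - 1*(-1) - 1*(-10))) - 760)² = 4974033 + ((-471 - (-1 - 10 + 1 + 10)) - 760)² = 4974033 + ((-471 - 1*0) - 760)² = 4974033 + ((-471 + 0) - 760)² = 4974033 + (-471 - 760)² = 4974033 + (-1231)² = 4974033 + 1515361 = 6489394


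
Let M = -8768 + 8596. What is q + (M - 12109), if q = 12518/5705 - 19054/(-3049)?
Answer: -213475536693/17394545 ≈ -12273.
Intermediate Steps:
M = -172
q = 146870452/17394545 (q = 12518*(1/5705) - 19054*(-1/3049) = 12518/5705 + 19054/3049 = 146870452/17394545 ≈ 8.4435)
q + (M - 12109) = 146870452/17394545 + (-172 - 12109) = 146870452/17394545 - 12281 = -213475536693/17394545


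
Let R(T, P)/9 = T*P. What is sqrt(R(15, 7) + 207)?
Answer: 24*sqrt(2) ≈ 33.941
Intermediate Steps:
R(T, P) = 9*P*T (R(T, P) = 9*(T*P) = 9*(P*T) = 9*P*T)
sqrt(R(15, 7) + 207) = sqrt(9*7*15 + 207) = sqrt(945 + 207) = sqrt(1152) = 24*sqrt(2)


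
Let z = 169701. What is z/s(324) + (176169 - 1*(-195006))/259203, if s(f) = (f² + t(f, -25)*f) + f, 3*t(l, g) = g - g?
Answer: 1318598981/433239300 ≈ 3.0436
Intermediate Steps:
t(l, g) = 0 (t(l, g) = (g - g)/3 = (⅓)*0 = 0)
s(f) = f + f² (s(f) = (f² + 0*f) + f = (f² + 0) + f = f² + f = f + f²)
z/s(324) + (176169 - 1*(-195006))/259203 = 169701/((324*(1 + 324))) + (176169 - 1*(-195006))/259203 = 169701/((324*325)) + (176169 + 195006)*(1/259203) = 169701/105300 + 371175*(1/259203) = 169701*(1/105300) + 17675/12343 = 56567/35100 + 17675/12343 = 1318598981/433239300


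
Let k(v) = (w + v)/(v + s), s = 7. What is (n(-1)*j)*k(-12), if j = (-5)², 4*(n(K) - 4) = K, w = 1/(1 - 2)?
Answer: 975/4 ≈ 243.75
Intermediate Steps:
w = -1 (w = 1/(-1) = -1)
n(K) = 4 + K/4
k(v) = (-1 + v)/(7 + v) (k(v) = (-1 + v)/(v + 7) = (-1 + v)/(7 + v))
j = 25
(n(-1)*j)*k(-12) = ((4 + (¼)*(-1))*25)*((-1 - 12)/(7 - 12)) = ((4 - ¼)*25)*(-13/(-5)) = ((15/4)*25)*(-⅕*(-13)) = (375/4)*(13/5) = 975/4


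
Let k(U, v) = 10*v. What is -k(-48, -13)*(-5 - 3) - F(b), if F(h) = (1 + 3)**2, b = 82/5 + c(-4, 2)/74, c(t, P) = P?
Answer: -1056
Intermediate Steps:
b = 3039/185 (b = 82/5 + 2/74 = 82*(1/5) + 2*(1/74) = 82/5 + 1/37 = 3039/185 ≈ 16.427)
F(h) = 16 (F(h) = 4**2 = 16)
-k(-48, -13)*(-5 - 3) - F(b) = -10*(-13)*(-5 - 3) - 1*16 = -(-130)*(-8) - 16 = -1*1040 - 16 = -1040 - 16 = -1056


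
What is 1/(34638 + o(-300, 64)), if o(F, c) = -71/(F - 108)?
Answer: 408/14132375 ≈ 2.8870e-5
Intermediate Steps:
o(F, c) = -71/(-108 + F)
1/(34638 + o(-300, 64)) = 1/(34638 - 71/(-108 - 300)) = 1/(34638 - 71/(-408)) = 1/(34638 - 71*(-1/408)) = 1/(34638 + 71/408) = 1/(14132375/408) = 408/14132375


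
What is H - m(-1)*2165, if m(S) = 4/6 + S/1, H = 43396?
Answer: 132353/3 ≈ 44118.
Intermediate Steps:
m(S) = ⅔ + S (m(S) = 4*(⅙) + S*1 = ⅔ + S)
H - m(-1)*2165 = 43396 - (⅔ - 1)*2165 = 43396 - (-1)*2165/3 = 43396 - 1*(-2165/3) = 43396 + 2165/3 = 132353/3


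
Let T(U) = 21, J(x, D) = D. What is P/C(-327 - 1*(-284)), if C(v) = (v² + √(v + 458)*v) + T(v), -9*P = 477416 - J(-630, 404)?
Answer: -59467496/1637739 - 6837172*√415/8188695 ≈ -53.320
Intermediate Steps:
P = -159004/3 (P = -(477416 - 1*404)/9 = -(477416 - 404)/9 = -⅑*477012 = -159004/3 ≈ -53001.)
C(v) = 21 + v² + v*√(458 + v) (C(v) = (v² + √(v + 458)*v) + 21 = (v² + √(458 + v)*v) + 21 = (v² + v*√(458 + v)) + 21 = 21 + v² + v*√(458 + v))
P/C(-327 - 1*(-284)) = -159004/(3*(21 + (-327 - 1*(-284))² + (-327 - 1*(-284))*√(458 + (-327 - 1*(-284))))) = -159004/(3*(21 + (-327 + 284)² + (-327 + 284)*√(458 + (-327 + 284)))) = -159004/(3*(21 + (-43)² - 43*√(458 - 43))) = -159004/(3*(21 + 1849 - 43*√415)) = -159004/(3*(1870 - 43*√415))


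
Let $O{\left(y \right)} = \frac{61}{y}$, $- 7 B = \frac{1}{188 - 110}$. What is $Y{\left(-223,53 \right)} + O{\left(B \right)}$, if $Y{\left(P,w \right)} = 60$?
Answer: $-33246$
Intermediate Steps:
$B = - \frac{1}{546}$ ($B = - \frac{1}{7 \left(188 - 110\right)} = - \frac{1}{7 \cdot 78} = \left(- \frac{1}{7}\right) \frac{1}{78} = - \frac{1}{546} \approx -0.0018315$)
$Y{\left(-223,53 \right)} + O{\left(B \right)} = 60 + \frac{61}{- \frac{1}{546}} = 60 + 61 \left(-546\right) = 60 - 33306 = -33246$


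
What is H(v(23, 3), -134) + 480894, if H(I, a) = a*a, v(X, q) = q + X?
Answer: 498850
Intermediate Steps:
v(X, q) = X + q
H(I, a) = a²
H(v(23, 3), -134) + 480894 = (-134)² + 480894 = 17956 + 480894 = 498850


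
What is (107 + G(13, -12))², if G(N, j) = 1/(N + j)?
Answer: 11664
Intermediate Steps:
(107 + G(13, -12))² = (107 + 1/(13 - 12))² = (107 + 1/1)² = (107 + 1)² = 108² = 11664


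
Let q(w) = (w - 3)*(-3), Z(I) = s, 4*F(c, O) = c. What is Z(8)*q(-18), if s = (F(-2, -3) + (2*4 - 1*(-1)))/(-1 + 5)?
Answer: 1071/8 ≈ 133.88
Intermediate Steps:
F(c, O) = c/4
s = 17/8 (s = ((1/4)*(-2) + (2*4 - 1*(-1)))/(-1 + 5) = (-1/2 + (8 + 1))/4 = (-1/2 + 9)*(1/4) = (17/2)*(1/4) = 17/8 ≈ 2.1250)
Z(I) = 17/8
q(w) = 9 - 3*w (q(w) = (-3 + w)*(-3) = 9 - 3*w)
Z(8)*q(-18) = 17*(9 - 3*(-18))/8 = 17*(9 + 54)/8 = (17/8)*63 = 1071/8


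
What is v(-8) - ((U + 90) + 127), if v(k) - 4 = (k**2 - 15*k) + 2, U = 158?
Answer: -185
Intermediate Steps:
v(k) = 6 + k**2 - 15*k (v(k) = 4 + ((k**2 - 15*k) + 2) = 4 + (2 + k**2 - 15*k) = 6 + k**2 - 15*k)
v(-8) - ((U + 90) + 127) = (6 + (-8)**2 - 15*(-8)) - ((158 + 90) + 127) = (6 + 64 + 120) - (248 + 127) = 190 - 1*375 = 190 - 375 = -185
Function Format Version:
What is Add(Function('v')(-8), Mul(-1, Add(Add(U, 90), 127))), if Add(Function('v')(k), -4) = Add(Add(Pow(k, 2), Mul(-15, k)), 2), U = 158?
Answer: -185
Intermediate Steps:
Function('v')(k) = Add(6, Pow(k, 2), Mul(-15, k)) (Function('v')(k) = Add(4, Add(Add(Pow(k, 2), Mul(-15, k)), 2)) = Add(4, Add(2, Pow(k, 2), Mul(-15, k))) = Add(6, Pow(k, 2), Mul(-15, k)))
Add(Function('v')(-8), Mul(-1, Add(Add(U, 90), 127))) = Add(Add(6, Pow(-8, 2), Mul(-15, -8)), Mul(-1, Add(Add(158, 90), 127))) = Add(Add(6, 64, 120), Mul(-1, Add(248, 127))) = Add(190, Mul(-1, 375)) = Add(190, -375) = -185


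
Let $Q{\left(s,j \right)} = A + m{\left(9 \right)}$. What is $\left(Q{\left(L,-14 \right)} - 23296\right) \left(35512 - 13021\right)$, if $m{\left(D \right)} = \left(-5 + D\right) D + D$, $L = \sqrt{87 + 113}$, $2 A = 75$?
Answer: $- \frac{1044189657}{2} \approx -5.2209 \cdot 10^{8}$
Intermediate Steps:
$A = \frac{75}{2}$ ($A = \frac{1}{2} \cdot 75 = \frac{75}{2} \approx 37.5$)
$L = 10 \sqrt{2}$ ($L = \sqrt{200} = 10 \sqrt{2} \approx 14.142$)
$m{\left(D \right)} = D + D \left(-5 + D\right)$ ($m{\left(D \right)} = D \left(-5 + D\right) + D = D + D \left(-5 + D\right)$)
$Q{\left(s,j \right)} = \frac{165}{2}$ ($Q{\left(s,j \right)} = \frac{75}{2} + 9 \left(-4 + 9\right) = \frac{75}{2} + 9 \cdot 5 = \frac{75}{2} + 45 = \frac{165}{2}$)
$\left(Q{\left(L,-14 \right)} - 23296\right) \left(35512 - 13021\right) = \left(\frac{165}{2} - 23296\right) \left(35512 - 13021\right) = \left(- \frac{46427}{2}\right) 22491 = - \frac{1044189657}{2}$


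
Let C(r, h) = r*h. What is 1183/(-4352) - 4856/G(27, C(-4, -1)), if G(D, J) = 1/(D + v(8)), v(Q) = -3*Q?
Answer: -63401119/4352 ≈ -14568.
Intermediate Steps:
C(r, h) = h*r
G(D, J) = 1/(-24 + D) (G(D, J) = 1/(D - 3*8) = 1/(D - 24) = 1/(-24 + D))
1183/(-4352) - 4856/G(27, C(-4, -1)) = 1183/(-4352) - 4856/(1/(-24 + 27)) = 1183*(-1/4352) - 4856/(1/3) = -1183/4352 - 4856/⅓ = -1183/4352 - 4856*3 = -1183/4352 - 14568 = -63401119/4352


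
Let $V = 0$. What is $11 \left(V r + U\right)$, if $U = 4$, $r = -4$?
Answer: $44$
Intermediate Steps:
$11 \left(V r + U\right) = 11 \left(0 \left(-4\right) + 4\right) = 11 \left(0 + 4\right) = 11 \cdot 4 = 44$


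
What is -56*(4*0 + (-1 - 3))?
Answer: 224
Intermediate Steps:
-56*(4*0 + (-1 - 3)) = -56*(0 - 4) = -56*(-4) = 224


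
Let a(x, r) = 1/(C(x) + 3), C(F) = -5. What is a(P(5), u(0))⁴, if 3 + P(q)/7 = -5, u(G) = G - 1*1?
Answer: 1/16 ≈ 0.062500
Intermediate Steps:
u(G) = -1 + G (u(G) = G - 1 = -1 + G)
P(q) = -56 (P(q) = -21 + 7*(-5) = -21 - 35 = -56)
a(x, r) = -½ (a(x, r) = 1/(-5 + 3) = 1/(-2) = -½)
a(P(5), u(0))⁴ = (-½)⁴ = 1/16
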